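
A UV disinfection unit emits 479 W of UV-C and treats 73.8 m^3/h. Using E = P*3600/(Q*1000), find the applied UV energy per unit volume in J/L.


Energy delivered per hour = 479 W * 3600 s = 1724400 J/h
Volume treated per hour = 73.8 m^3/h * 1000 = 73800 L/h
dose = 1724400 / 73800 = 23.3659 J/L

23.3659 J/L


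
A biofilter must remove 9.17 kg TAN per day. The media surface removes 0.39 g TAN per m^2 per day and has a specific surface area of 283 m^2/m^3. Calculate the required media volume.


A = 9.17*1000 / 0.39 = 23512.821 m^2
V = 23512.821 / 283 = 83.0842

83.0842 m^3


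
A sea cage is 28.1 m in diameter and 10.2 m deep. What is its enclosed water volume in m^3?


r = d/2 = 28.1/2 = 14.05 m
Base area = pi*r^2 = pi*14.05^2 = 620.15824 m^2
Volume = 620.15824 * 10.2 = 6325.61 m^3

6325.61 m^3


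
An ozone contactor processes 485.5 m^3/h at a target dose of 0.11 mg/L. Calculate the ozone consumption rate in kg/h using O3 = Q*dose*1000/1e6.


O3 demand (mg/h) = Q * dose * 1000 = 485.5 * 0.11 * 1000 = 53405 mg/h
Convert mg to kg: 53405 / 1e6 = 0.053405 kg/h

0.053405 kg/h


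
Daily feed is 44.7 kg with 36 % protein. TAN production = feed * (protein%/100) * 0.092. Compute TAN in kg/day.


Protein in feed = 44.7 * 36/100 = 16.092 kg/day
TAN = protein * 0.092 = 16.092 * 0.092 = 1.480464 kg/day

1.480464 kg/day


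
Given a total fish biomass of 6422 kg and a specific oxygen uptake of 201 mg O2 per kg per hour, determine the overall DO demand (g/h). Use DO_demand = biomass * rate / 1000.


Total O2 consumption (mg/h) = 6422 kg * 201 mg/(kg*h) = 1290822 mg/h
Convert to g/h: 1290822 / 1000 = 1290.822 g/h

1290.822 g/h


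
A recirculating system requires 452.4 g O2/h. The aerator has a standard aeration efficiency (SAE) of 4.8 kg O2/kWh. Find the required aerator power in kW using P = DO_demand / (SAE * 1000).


SAE in g O2/kWh = 4.8 * 1000 = 4800 g/kWh
P = DO_demand / SAE_g = 452.4 / 4800 = 0.09425 kW

0.09425 kW


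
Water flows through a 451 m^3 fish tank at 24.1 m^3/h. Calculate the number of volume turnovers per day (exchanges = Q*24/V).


Daily flow volume = 24.1 m^3/h * 24 h = 578.4 m^3/day
Exchanges = daily flow / tank volume = 578.4 / 451 = 1.28248 exchanges/day

1.28248 exchanges/day


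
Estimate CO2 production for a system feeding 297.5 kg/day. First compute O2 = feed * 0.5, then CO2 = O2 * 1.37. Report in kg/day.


O2 = 297.5 * 0.5 = 148.75
CO2 = 148.75 * 1.37 = 203.7875

203.7875 kg/day


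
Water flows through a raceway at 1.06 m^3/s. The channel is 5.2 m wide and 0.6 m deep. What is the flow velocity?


Cross-sectional area = W * d = 5.2 * 0.6 = 3.12 m^2
Velocity = Q / A = 1.06 / 3.12 = 0.339744 m/s

0.339744 m/s


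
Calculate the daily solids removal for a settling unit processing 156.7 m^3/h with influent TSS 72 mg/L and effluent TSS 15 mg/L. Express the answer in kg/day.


Concentration drop: TSS_in - TSS_out = 72 - 15 = 57 mg/L
Hourly solids removed = Q * dTSS = 156.7 m^3/h * 57 mg/L = 8931.9 g/h  (m^3/h * mg/L = g/h)
Daily solids removed = 8931.9 * 24 = 214365.6 g/day
Convert g to kg: 214365.6 / 1000 = 214.3656 kg/day

214.3656 kg/day


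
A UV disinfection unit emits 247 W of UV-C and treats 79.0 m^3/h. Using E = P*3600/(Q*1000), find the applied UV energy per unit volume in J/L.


Energy delivered per hour = 247 W * 3600 s = 889200 J/h
Volume treated per hour = 79.0 m^3/h * 1000 = 79000 L/h
dose = 889200 / 79000 = 11.2557 J/L

11.2557 J/L


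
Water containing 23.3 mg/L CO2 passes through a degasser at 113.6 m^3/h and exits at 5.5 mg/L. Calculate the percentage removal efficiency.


CO2_out / CO2_in = 5.5 / 23.3 = 0.2360515
Fraction remaining = 0.2360515
efficiency = (1 - 0.2360515) * 100 = 76.3949 %

76.3949 %


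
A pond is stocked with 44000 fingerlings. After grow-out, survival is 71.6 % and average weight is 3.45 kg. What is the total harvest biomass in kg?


Survivors = 44000 * 71.6/100 = 31504 fish
Harvest biomass = survivors * W_f = 31504 * 3.45 = 108688.8 kg

108688.8 kg


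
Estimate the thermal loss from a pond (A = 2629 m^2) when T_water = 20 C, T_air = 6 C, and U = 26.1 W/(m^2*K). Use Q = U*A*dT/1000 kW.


Temperature difference dT = 20 - 6 = 14 K
Heat loss (W) = U * A * dT = 26.1 * 2629 * 14 = 960636.6 W
Convert to kW: 960636.6 / 1000 = 960.6366 kW

960.6366 kW


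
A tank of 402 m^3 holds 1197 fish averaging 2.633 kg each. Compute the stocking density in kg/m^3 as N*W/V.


Total biomass = 1197 fish * 2.633 kg = 3151.701 kg
Density = total biomass / volume = 3151.701 / 402 = 7.84005 kg/m^3

7.84005 kg/m^3


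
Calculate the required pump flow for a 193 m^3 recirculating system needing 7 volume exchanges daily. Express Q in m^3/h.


Daily recirculation volume = 193 m^3 * 7 = 1351 m^3/day
Flow rate Q = daily volume / 24 h = 1351 / 24 = 56.2917 m^3/h

56.2917 m^3/h


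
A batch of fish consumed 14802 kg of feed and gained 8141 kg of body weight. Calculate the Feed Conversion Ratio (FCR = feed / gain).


FCR = feed consumed / weight gained
FCR = 14802 kg / 8141 kg = 1.8182

1.8182


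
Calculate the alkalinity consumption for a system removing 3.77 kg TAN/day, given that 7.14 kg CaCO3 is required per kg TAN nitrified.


Alkalinity factor: 7.14 kg CaCO3 consumed per kg TAN nitrified
alk = 3.77 kg TAN * 7.14 = 26.9178 kg CaCO3/day

26.9178 kg CaCO3/day


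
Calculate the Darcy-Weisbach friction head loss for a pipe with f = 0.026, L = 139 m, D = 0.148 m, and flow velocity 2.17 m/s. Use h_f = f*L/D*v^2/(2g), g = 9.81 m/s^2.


v^2 = 2.17^2 = 4.7089 m^2/s^2
L/D = 139/0.148 = 939.18919
h_f = f*(L/D)*v^2/(2g) = 0.026 * 939.18919 * 4.7089 / 19.62 = 5.86067 m

5.86067 m


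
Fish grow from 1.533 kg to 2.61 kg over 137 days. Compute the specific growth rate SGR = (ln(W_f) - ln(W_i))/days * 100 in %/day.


ln(W_f) = ln(2.61) = 0.95935022
ln(W_i) = ln(1.533) = 0.4272266
ln(W_f) - ln(W_i) = 0.95935022 - 0.4272266 = 0.53212362
SGR = 0.53212362 / 137 * 100 = 0.388411 %/day

0.388411 %/day


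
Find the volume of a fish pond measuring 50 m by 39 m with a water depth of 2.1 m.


Base area = L * W = 50 * 39 = 1950 m^2
Volume = area * depth = 1950 * 2.1 = 4095 m^3

4095 m^3


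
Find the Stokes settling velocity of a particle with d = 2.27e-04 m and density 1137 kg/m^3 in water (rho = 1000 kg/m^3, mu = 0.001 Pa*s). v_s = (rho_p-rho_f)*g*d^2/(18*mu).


Density difference: rho_p - rho_f = 1137 - 1000 = 137 kg/m^3
d^2 = (2.27e-04)^2 = 5.1529e-08 m^2
Numerator = (rho_p - rho_f) * g * d^2 = 137 * 9.81 * 5.1529e-08 = 6.925343e-05
Denominator = 18 * mu = 18 * 0.001 = 0.018
v_s = 6.925343e-05 / 0.018 = 0.00384741 m/s
Check: Re = rho_f * v_s * d / mu = 1000 * 0.00384741 * 2.27e-04 / 0.001 = 0.873 < 1, so Stokes' law applies.

0.00384741 m/s


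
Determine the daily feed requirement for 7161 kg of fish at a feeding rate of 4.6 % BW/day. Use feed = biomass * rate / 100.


Feeding rate fraction = 4.6% / 100 = 0.046
Daily feed = 7161 kg * 0.046 = 329.406 kg/day

329.406 kg/day


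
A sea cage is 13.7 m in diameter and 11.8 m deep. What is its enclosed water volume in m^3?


r = d/2 = 13.7/2 = 6.85 m
Base area = pi*r^2 = pi*6.85^2 = 147.41138 m^2
Volume = 147.41138 * 11.8 = 1739.45 m^3

1739.45 m^3


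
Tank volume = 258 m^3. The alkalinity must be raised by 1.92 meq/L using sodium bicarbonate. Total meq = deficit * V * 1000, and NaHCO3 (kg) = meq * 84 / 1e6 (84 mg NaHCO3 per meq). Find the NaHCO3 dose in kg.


Tank volume in L = 258 m^3 * 1000 = 258000 L
Total meq required = 1.92 meq/L * 258000 L = 495360 meq
NaHCO3 mass = 495360 meq * 84 mg/meq / 1e6 = 41.6102 kg

41.6102 kg


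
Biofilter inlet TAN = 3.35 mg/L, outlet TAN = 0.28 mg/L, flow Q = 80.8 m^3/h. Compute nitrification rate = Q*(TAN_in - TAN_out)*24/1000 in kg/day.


Concentration drop: TAN_in - TAN_out = 3.35 - 0.28 = 3.07 mg/L
Hourly TAN removed = Q * dTAN = 80.8 m^3/h * 3.07 mg/L = 248.056 g/h  (m^3/h * mg/L = g/h)
Daily TAN removed = 248.056 * 24 = 5953.344 g/day
Convert to kg/day: 5953.344 / 1000 = 5.953344 kg/day

5.953344 kg/day


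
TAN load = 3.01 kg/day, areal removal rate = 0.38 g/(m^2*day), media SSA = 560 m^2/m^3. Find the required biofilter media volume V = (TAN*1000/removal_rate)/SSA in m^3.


A = 3.01*1000 / 0.38 = 7921.0526 m^2
V = 7921.0526 / 560 = 14.1447

14.1447 m^3


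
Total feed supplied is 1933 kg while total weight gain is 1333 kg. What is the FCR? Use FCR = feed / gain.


FCR = feed consumed / weight gained
FCR = 1933 kg / 1333 kg = 1.45011

1.45011


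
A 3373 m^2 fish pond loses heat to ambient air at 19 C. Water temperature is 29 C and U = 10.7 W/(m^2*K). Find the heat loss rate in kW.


Temperature difference dT = 29 - 19 = 10 K
Heat loss (W) = U * A * dT = 10.7 * 3373 * 10 = 360911 W
Convert to kW: 360911 / 1000 = 360.911 kW

360.911 kW


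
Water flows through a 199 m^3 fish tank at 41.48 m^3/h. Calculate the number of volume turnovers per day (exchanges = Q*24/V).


Daily flow volume = 41.48 m^3/h * 24 h = 995.52 m^3/day
Exchanges = daily flow / tank volume = 995.52 / 199 = 5.00261 exchanges/day

5.00261 exchanges/day


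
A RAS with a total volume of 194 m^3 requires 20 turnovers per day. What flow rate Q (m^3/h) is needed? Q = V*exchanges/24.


Daily recirculation volume = 194 m^3 * 20 = 3880 m^3/day
Flow rate Q = daily volume / 24 h = 3880 / 24 = 161.667 m^3/h

161.667 m^3/h


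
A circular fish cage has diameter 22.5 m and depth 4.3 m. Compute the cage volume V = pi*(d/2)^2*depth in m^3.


r = d/2 = 22.5/2 = 11.25 m
Base area = pi*r^2 = pi*11.25^2 = 397.60782 m^2
Volume = 397.60782 * 4.3 = 1709.71 m^3

1709.71 m^3


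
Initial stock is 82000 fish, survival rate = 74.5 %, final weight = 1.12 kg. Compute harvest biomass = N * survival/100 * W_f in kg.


Survivors = 82000 * 74.5/100 = 61090 fish
Harvest biomass = survivors * W_f = 61090 * 1.12 = 68420.8 kg

68420.8 kg


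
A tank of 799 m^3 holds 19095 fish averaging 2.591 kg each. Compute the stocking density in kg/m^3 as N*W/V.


Total biomass = 19095 fish * 2.591 kg = 49475.145 kg
Density = total biomass / volume = 49475.145 / 799 = 61.9213 kg/m^3

61.9213 kg/m^3


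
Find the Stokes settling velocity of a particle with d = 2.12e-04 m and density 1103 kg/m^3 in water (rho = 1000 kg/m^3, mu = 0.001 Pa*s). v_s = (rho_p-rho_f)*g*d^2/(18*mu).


Density difference: rho_p - rho_f = 1103 - 1000 = 103 kg/m^3
d^2 = (2.12e-04)^2 = 4.4944e-08 m^2
Numerator = (rho_p - rho_f) * g * d^2 = 103 * 9.81 * 4.4944e-08 = 4.5412766e-05
Denominator = 18 * mu = 18 * 0.001 = 0.018
v_s = 4.5412766e-05 / 0.018 = 0.00252293 m/s
Check: Re = rho_f * v_s * d / mu = 1000 * 0.00252293 * 2.12e-04 / 0.001 = 0.535 < 1, so Stokes' law applies.

0.00252293 m/s


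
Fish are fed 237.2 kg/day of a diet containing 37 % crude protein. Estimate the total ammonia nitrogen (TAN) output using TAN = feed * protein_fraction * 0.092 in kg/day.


Protein in feed = 237.2 * 37/100 = 87.764 kg/day
TAN = protein * 0.092 = 87.764 * 0.092 = 8.074288 kg/day

8.074288 kg/day


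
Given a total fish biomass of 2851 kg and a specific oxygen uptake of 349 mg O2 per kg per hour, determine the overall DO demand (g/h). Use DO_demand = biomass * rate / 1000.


Total O2 consumption (mg/h) = 2851 kg * 349 mg/(kg*h) = 994999 mg/h
Convert to g/h: 994999 / 1000 = 994.999 g/h

994.999 g/h


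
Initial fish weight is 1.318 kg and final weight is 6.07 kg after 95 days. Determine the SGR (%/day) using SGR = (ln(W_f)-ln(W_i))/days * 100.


ln(W_f) = ln(6.07) = 1.8033586
ln(W_i) = ln(1.318) = 0.27611544
ln(W_f) - ln(W_i) = 1.8033586 - 0.27611544 = 1.5272432
SGR = 1.5272432 / 95 * 100 = 1.60762 %/day

1.60762 %/day


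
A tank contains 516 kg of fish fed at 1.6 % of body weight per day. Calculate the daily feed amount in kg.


Feeding rate fraction = 1.6% / 100 = 0.016
Daily feed = 516 kg * 0.016 = 8.256 kg/day

8.256 kg/day


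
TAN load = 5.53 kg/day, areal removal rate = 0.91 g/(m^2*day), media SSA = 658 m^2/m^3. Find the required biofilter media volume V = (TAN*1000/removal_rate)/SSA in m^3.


A = 5.53*1000 / 0.91 = 6076.9231 m^2
V = 6076.9231 / 658 = 9.23545

9.23545 m^3


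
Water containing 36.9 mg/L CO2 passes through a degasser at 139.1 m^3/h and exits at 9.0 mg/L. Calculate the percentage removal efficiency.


CO2_out / CO2_in = 9.0 / 36.9 = 0.24390244
Fraction remaining = 0.24390244
efficiency = (1 - 0.24390244) * 100 = 75.6098 %

75.6098 %


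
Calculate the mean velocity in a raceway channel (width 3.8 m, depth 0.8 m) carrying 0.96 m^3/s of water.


Cross-sectional area = W * d = 3.8 * 0.8 = 3.04 m^2
Velocity = Q / A = 0.96 / 3.04 = 0.315789 m/s

0.315789 m/s


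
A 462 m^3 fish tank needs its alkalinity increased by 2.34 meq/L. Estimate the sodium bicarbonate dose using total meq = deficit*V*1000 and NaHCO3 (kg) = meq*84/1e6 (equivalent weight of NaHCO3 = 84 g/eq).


Tank volume in L = 462 m^3 * 1000 = 462000 L
Total meq required = 2.34 meq/L * 462000 L = 1081080 meq
NaHCO3 mass = 1081080 meq * 84 mg/meq / 1e6 = 90.8107 kg

90.8107 kg


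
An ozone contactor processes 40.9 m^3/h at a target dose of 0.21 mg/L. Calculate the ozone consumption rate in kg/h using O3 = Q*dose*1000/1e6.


O3 demand (mg/h) = Q * dose * 1000 = 40.9 * 0.21 * 1000 = 8589 mg/h
Convert mg to kg: 8589 / 1e6 = 0.008589 kg/h

0.008589 kg/h


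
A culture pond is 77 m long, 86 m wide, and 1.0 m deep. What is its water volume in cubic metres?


Base area = L * W = 77 * 86 = 6622 m^2
Volume = area * depth = 6622 * 1.0 = 6622 m^3

6622 m^3


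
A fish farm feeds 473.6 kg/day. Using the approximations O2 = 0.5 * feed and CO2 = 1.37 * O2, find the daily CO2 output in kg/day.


O2 = 473.6 * 0.5 = 236.8
CO2 = 236.8 * 1.37 = 324.416

324.416 kg/day


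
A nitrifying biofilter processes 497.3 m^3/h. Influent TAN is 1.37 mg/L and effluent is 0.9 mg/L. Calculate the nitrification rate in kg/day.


Concentration drop: TAN_in - TAN_out = 1.37 - 0.9 = 0.47 mg/L
Hourly TAN removed = Q * dTAN = 497.3 m^3/h * 0.47 mg/L = 233.731 g/h  (m^3/h * mg/L = g/h)
Daily TAN removed = 233.731 * 24 = 5609.544 g/day
Convert to kg/day: 5609.544 / 1000 = 5.609544 kg/day

5.609544 kg/day


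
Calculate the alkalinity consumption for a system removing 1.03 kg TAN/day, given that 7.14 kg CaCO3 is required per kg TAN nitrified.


Alkalinity factor: 7.14 kg CaCO3 consumed per kg TAN nitrified
alk = 1.03 kg TAN * 7.14 = 7.3542 kg CaCO3/day

7.3542 kg CaCO3/day


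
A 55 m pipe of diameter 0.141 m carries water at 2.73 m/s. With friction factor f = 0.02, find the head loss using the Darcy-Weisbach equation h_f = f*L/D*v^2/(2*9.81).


v^2 = 2.73^2 = 7.4529 m^2/s^2
L/D = 55/0.141 = 390.07092
h_f = f*(L/D)*v^2/(2g) = 0.02 * 390.07092 * 7.4529 / 19.62 = 2.96347 m

2.96347 m


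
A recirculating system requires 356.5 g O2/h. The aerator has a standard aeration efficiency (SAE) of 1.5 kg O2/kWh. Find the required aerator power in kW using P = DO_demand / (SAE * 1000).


SAE in g O2/kWh = 1.5 * 1000 = 1500 g/kWh
P = DO_demand / SAE_g = 356.5 / 1500 = 0.237667 kW

0.237667 kW


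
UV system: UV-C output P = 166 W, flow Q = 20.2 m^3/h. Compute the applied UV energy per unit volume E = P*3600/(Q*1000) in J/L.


Energy delivered per hour = 166 W * 3600 s = 597600 J/h
Volume treated per hour = 20.2 m^3/h * 1000 = 20200 L/h
dose = 597600 / 20200 = 29.5842 J/L

29.5842 J/L


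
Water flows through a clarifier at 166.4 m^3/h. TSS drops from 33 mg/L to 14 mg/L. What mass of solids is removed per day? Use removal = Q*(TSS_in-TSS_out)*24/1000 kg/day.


Concentration drop: TSS_in - TSS_out = 33 - 14 = 19 mg/L
Hourly solids removed = Q * dTSS = 166.4 m^3/h * 19 mg/L = 3161.6 g/h  (m^3/h * mg/L = g/h)
Daily solids removed = 3161.6 * 24 = 75878.4 g/day
Convert g to kg: 75878.4 / 1000 = 75.8784 kg/day

75.8784 kg/day


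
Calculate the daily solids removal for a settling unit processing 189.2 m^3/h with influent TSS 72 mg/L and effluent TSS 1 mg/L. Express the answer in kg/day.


Concentration drop: TSS_in - TSS_out = 72 - 1 = 71 mg/L
Hourly solids removed = Q * dTSS = 189.2 m^3/h * 71 mg/L = 13433.2 g/h  (m^3/h * mg/L = g/h)
Daily solids removed = 13433.2 * 24 = 322396.8 g/day
Convert g to kg: 322396.8 / 1000 = 322.3968 kg/day

322.3968 kg/day


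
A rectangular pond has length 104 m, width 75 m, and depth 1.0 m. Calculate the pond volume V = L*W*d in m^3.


Base area = L * W = 104 * 75 = 7800 m^2
Volume = area * depth = 7800 * 1.0 = 7800 m^3

7800 m^3


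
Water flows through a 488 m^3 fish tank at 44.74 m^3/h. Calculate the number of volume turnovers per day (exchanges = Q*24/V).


Daily flow volume = 44.74 m^3/h * 24 h = 1073.76 m^3/day
Exchanges = daily flow / tank volume = 1073.76 / 488 = 2.20033 exchanges/day

2.20033 exchanges/day


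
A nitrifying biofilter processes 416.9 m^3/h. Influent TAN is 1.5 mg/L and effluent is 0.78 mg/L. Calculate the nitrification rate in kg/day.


Concentration drop: TAN_in - TAN_out = 1.5 - 0.78 = 0.72 mg/L
Hourly TAN removed = Q * dTAN = 416.9 m^3/h * 0.72 mg/L = 300.168 g/h  (m^3/h * mg/L = g/h)
Daily TAN removed = 300.168 * 24 = 7204.032 g/day
Convert to kg/day: 7204.032 / 1000 = 7.204032 kg/day

7.204032 kg/day


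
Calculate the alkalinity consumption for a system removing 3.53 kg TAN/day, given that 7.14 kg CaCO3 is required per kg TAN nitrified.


Alkalinity factor: 7.14 kg CaCO3 consumed per kg TAN nitrified
alk = 3.53 kg TAN * 7.14 = 25.2042 kg CaCO3/day

25.2042 kg CaCO3/day


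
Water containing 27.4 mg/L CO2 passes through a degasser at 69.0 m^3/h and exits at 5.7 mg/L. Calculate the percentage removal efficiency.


CO2_out / CO2_in = 5.7 / 27.4 = 0.2080292
Fraction remaining = 0.2080292
efficiency = (1 - 0.2080292) * 100 = 79.1971 %

79.1971 %


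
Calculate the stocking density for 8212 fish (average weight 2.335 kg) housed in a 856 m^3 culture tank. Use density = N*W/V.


Total biomass = 8212 fish * 2.335 kg = 19175.02 kg
Density = total biomass / volume = 19175.02 / 856 = 22.4007 kg/m^3

22.4007 kg/m^3


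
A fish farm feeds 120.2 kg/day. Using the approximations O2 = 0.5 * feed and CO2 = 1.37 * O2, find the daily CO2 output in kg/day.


O2 = 120.2 * 0.5 = 60.1
CO2 = 60.1 * 1.37 = 82.337

82.337 kg/day


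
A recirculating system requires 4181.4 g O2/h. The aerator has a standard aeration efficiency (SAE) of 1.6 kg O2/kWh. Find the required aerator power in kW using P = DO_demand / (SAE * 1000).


SAE in g O2/kWh = 1.6 * 1000 = 1600 g/kWh
P = DO_demand / SAE_g = 4181.4 / 1600 = 2.61337 kW

2.61337 kW


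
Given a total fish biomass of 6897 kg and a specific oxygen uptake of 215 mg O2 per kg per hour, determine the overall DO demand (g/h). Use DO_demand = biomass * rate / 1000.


Total O2 consumption (mg/h) = 6897 kg * 215 mg/(kg*h) = 1482855 mg/h
Convert to g/h: 1482855 / 1000 = 1482.855 g/h

1482.855 g/h


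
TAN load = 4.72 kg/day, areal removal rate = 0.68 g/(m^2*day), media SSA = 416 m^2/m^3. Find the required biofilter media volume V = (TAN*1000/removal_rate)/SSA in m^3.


A = 4.72*1000 / 0.68 = 6941.1765 m^2
V = 6941.1765 / 416 = 16.6855

16.6855 m^3


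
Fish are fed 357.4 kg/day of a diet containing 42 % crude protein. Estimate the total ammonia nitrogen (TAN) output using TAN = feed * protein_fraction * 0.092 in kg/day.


Protein in feed = 357.4 * 42/100 = 150.108 kg/day
TAN = protein * 0.092 = 150.108 * 0.092 = 13.809936 kg/day

13.809936 kg/day


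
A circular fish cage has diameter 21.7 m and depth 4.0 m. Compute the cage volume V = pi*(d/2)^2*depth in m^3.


r = d/2 = 21.7/2 = 10.85 m
Base area = pi*r^2 = pi*10.85^2 = 369.83614 m^2
Volume = 369.83614 * 4.0 = 1479.34 m^3

1479.34 m^3


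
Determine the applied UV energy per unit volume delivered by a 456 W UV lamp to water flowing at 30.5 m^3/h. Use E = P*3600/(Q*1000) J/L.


Energy delivered per hour = 456 W * 3600 s = 1641600 J/h
Volume treated per hour = 30.5 m^3/h * 1000 = 30500 L/h
dose = 1641600 / 30500 = 53.823 J/L

53.823 J/L


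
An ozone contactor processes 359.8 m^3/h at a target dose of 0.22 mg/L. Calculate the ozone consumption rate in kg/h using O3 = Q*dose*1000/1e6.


O3 demand (mg/h) = Q * dose * 1000 = 359.8 * 0.22 * 1000 = 79156 mg/h
Convert mg to kg: 79156 / 1e6 = 0.079156 kg/h

0.079156 kg/h


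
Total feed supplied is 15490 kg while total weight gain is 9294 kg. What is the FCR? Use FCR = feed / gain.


FCR = feed consumed / weight gained
FCR = 15490 kg / 9294 kg = 1.66667

1.66667


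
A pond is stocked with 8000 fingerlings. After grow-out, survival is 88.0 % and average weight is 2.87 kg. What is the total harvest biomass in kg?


Survivors = 8000 * 88.0/100 = 7040 fish
Harvest biomass = survivors * W_f = 7040 * 2.87 = 20204.8 kg

20204.8 kg


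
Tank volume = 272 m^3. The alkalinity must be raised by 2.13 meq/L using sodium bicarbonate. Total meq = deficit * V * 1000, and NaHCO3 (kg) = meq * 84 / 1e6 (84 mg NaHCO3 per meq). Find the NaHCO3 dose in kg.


Tank volume in L = 272 m^3 * 1000 = 272000 L
Total meq required = 2.13 meq/L * 272000 L = 579360 meq
NaHCO3 mass = 579360 meq * 84 mg/meq / 1e6 = 48.6662 kg

48.6662 kg


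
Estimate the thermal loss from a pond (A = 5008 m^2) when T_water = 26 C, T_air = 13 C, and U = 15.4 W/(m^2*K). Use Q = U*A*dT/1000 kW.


Temperature difference dT = 26 - 13 = 13 K
Heat loss (W) = U * A * dT = 15.4 * 5008 * 13 = 1002601.6 W
Convert to kW: 1002601.6 / 1000 = 1002.6016 kW

1002.6016 kW


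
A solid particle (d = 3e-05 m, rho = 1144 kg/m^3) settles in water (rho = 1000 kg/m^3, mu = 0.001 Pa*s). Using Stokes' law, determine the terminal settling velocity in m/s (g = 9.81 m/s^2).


Density difference: rho_p - rho_f = 1144 - 1000 = 144 kg/m^3
d^2 = (3e-05)^2 = 9e-10 m^2
Numerator = (rho_p - rho_f) * g * d^2 = 144 * 9.81 * 9e-10 = 1.271376e-06
Denominator = 18 * mu = 18 * 0.001 = 0.018
v_s = 1.271376e-06 / 0.018 = 7.0632e-05 m/s
Check: Re = rho_f * v_s * d / mu = 1000 * 7.0632e-05 * 3e-05 / 0.001 = 0.00212 < 1, so Stokes' law applies.

7.0632e-05 m/s


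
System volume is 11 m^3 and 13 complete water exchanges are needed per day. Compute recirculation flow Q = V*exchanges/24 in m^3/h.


Daily recirculation volume = 11 m^3 * 13 = 143 m^3/day
Flow rate Q = daily volume / 24 h = 143 / 24 = 5.95833 m^3/h

5.95833 m^3/h


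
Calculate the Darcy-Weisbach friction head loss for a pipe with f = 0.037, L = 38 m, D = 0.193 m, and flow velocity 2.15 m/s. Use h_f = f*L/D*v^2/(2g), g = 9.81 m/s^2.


v^2 = 2.15^2 = 4.6225 m^2/s^2
L/D = 38/0.193 = 196.89119
h_f = f*(L/D)*v^2/(2g) = 0.037 * 196.89119 * 4.6225 / 19.62 = 1.71635 m

1.71635 m


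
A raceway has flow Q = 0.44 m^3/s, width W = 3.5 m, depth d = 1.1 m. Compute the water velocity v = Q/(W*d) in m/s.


Cross-sectional area = W * d = 3.5 * 1.1 = 3.85 m^2
Velocity = Q / A = 0.44 / 3.85 = 0.114286 m/s

0.114286 m/s


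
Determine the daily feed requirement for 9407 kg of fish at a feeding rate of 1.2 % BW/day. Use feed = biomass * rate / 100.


Feeding rate fraction = 1.2% / 100 = 0.012
Daily feed = 9407 kg * 0.012 = 112.884 kg/day

112.884 kg/day


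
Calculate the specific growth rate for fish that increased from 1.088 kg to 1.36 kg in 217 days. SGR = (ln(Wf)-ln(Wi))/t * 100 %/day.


ln(W_f) = ln(1.36) = 0.3074847
ln(W_i) = ln(1.088) = 0.084341148
ln(W_f) - ln(W_i) = 0.3074847 - 0.084341148 = 0.22314355
SGR = 0.22314355 / 217 * 100 = 0.102831 %/day

0.102831 %/day


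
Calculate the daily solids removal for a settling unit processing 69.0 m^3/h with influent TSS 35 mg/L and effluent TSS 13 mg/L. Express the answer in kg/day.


Concentration drop: TSS_in - TSS_out = 35 - 13 = 22 mg/L
Hourly solids removed = Q * dTSS = 69.0 m^3/h * 22 mg/L = 1518 g/h  (m^3/h * mg/L = g/h)
Daily solids removed = 1518 * 24 = 36432 g/day
Convert g to kg: 36432 / 1000 = 36.432 kg/day

36.432 kg/day


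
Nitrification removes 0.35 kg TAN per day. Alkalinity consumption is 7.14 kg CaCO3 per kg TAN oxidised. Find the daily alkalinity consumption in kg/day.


Alkalinity factor: 7.14 kg CaCO3 consumed per kg TAN nitrified
alk = 0.35 kg TAN * 7.14 = 2.499 kg CaCO3/day

2.499 kg CaCO3/day


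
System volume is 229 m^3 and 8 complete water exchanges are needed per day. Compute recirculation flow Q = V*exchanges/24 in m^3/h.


Daily recirculation volume = 229 m^3 * 8 = 1832 m^3/day
Flow rate Q = daily volume / 24 h = 1832 / 24 = 76.3333 m^3/h

76.3333 m^3/h


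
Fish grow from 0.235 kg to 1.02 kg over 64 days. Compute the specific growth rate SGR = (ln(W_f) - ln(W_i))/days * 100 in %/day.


ln(W_f) = ln(1.02) = 0.019802627
ln(W_i) = ln(0.235) = -1.4481698
ln(W_f) - ln(W_i) = 0.019802627 - -1.4481698 = 1.4679724
SGR = 1.4679724 / 64 * 100 = 2.29371 %/day

2.29371 %/day


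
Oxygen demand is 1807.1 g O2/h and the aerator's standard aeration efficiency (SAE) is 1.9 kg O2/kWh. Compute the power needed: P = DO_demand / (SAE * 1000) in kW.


SAE in g O2/kWh = 1.9 * 1000 = 1900 g/kWh
P = DO_demand / SAE_g = 1807.1 / 1900 = 0.951105 kW

0.951105 kW


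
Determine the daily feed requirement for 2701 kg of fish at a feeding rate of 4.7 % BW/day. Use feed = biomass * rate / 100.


Feeding rate fraction = 4.7% / 100 = 0.047
Daily feed = 2701 kg * 0.047 = 126.947 kg/day

126.947 kg/day


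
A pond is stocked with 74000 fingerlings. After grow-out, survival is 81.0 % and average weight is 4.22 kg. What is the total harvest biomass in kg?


Survivors = 74000 * 81.0/100 = 59940 fish
Harvest biomass = survivors * W_f = 59940 * 4.22 = 252946.8 kg

252946.8 kg


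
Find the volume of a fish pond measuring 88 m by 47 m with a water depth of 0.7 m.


Base area = L * W = 88 * 47 = 4136 m^2
Volume = area * depth = 4136 * 0.7 = 2895.2 m^3

2895.2 m^3


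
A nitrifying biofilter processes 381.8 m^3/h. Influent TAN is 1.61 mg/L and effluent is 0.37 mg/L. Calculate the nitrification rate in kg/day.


Concentration drop: TAN_in - TAN_out = 1.61 - 0.37 = 1.24 mg/L
Hourly TAN removed = Q * dTAN = 381.8 m^3/h * 1.24 mg/L = 473.432 g/h  (m^3/h * mg/L = g/h)
Daily TAN removed = 473.432 * 24 = 11362.368 g/day
Convert to kg/day: 11362.368 / 1000 = 11.362368 kg/day

11.362368 kg/day


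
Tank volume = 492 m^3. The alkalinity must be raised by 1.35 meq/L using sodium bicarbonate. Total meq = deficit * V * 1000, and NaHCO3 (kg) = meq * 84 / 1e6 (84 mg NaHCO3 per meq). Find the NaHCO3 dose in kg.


Tank volume in L = 492 m^3 * 1000 = 492000 L
Total meq required = 1.35 meq/L * 492000 L = 664200 meq
NaHCO3 mass = 664200 meq * 84 mg/meq / 1e6 = 55.7928 kg

55.7928 kg


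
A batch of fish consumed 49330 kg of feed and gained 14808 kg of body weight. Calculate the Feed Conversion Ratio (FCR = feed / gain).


FCR = feed consumed / weight gained
FCR = 49330 kg / 14808 kg = 3.33131

3.33131


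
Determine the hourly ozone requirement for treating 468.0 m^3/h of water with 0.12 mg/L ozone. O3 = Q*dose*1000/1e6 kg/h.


O3 demand (mg/h) = Q * dose * 1000 = 468.0 * 0.12 * 1000 = 56160 mg/h
Convert mg to kg: 56160 / 1e6 = 0.05616 kg/h

0.05616 kg/h


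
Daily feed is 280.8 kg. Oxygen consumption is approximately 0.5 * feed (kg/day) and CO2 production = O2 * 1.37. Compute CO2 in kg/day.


O2 = 280.8 * 0.5 = 140.4
CO2 = 140.4 * 1.37 = 192.348

192.348 kg/day


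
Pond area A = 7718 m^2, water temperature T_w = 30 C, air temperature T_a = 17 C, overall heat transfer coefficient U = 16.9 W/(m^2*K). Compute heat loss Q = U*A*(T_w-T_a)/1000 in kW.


Temperature difference dT = 30 - 17 = 13 K
Heat loss (W) = U * A * dT = 16.9 * 7718 * 13 = 1695644.6 W
Convert to kW: 1695644.6 / 1000 = 1695.6446 kW

1695.6446 kW


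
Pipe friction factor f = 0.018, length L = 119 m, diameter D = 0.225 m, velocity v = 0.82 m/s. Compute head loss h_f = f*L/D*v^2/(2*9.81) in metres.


v^2 = 0.82^2 = 0.6724 m^2/s^2
L/D = 119/0.225 = 528.88889
h_f = f*(L/D)*v^2/(2g) = 0.018 * 528.88889 * 0.6724 / 19.62 = 0.326261 m

0.326261 m


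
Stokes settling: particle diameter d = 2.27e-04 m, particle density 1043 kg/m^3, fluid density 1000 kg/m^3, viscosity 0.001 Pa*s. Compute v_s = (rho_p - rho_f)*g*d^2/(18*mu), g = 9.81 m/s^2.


Density difference: rho_p - rho_f = 1043 - 1000 = 43 kg/m^3
d^2 = (2.27e-04)^2 = 5.1529e-08 m^2
Numerator = (rho_p - rho_f) * g * d^2 = 43 * 9.81 * 5.1529e-08 = 2.1736478e-05
Denominator = 18 * mu = 18 * 0.001 = 0.018
v_s = 2.1736478e-05 / 0.018 = 0.00120758 m/s
Check: Re = rho_f * v_s * d / mu = 1000 * 0.00120758 * 2.27e-04 / 0.001 = 0.274 < 1, so Stokes' law applies.

0.00120758 m/s


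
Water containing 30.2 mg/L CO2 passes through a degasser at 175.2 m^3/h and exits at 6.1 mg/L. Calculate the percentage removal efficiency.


CO2_out / CO2_in = 6.1 / 30.2 = 0.20198675
Fraction remaining = 0.20198675
efficiency = (1 - 0.20198675) * 100 = 79.8013 %

79.8013 %


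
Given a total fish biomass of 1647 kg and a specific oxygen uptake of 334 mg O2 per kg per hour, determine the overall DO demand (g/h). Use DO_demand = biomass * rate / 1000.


Total O2 consumption (mg/h) = 1647 kg * 334 mg/(kg*h) = 550098 mg/h
Convert to g/h: 550098 / 1000 = 550.098 g/h

550.098 g/h


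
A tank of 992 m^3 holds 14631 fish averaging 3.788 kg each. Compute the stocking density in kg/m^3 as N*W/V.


Total biomass = 14631 fish * 3.788 kg = 55422.228 kg
Density = total biomass / volume = 55422.228 / 992 = 55.8692 kg/m^3

55.8692 kg/m^3


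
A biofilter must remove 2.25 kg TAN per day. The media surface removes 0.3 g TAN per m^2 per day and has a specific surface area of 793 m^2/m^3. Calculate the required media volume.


A = 2.25*1000 / 0.3 = 7500 m^2
V = 7500 / 793 = 9.45776

9.45776 m^3


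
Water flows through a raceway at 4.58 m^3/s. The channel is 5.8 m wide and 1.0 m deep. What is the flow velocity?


Cross-sectional area = W * d = 5.8 * 1.0 = 5.8 m^2
Velocity = Q / A = 4.58 / 5.8 = 0.789655 m/s

0.789655 m/s


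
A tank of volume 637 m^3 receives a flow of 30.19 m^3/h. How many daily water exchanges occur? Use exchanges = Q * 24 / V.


Daily flow volume = 30.19 m^3/h * 24 h = 724.56 m^3/day
Exchanges = daily flow / tank volume = 724.56 / 637 = 1.13746 exchanges/day

1.13746 exchanges/day


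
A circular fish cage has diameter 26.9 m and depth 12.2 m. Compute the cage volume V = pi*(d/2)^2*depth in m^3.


r = d/2 = 26.9/2 = 13.45 m
Base area = pi*r^2 = pi*13.45^2 = 568.32197 m^2
Volume = 568.32197 * 12.2 = 6933.53 m^3

6933.53 m^3


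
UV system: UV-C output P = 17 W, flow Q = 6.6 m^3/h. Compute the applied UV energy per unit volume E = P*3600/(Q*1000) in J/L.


Energy delivered per hour = 17 W * 3600 s = 61200 J/h
Volume treated per hour = 6.6 m^3/h * 1000 = 6600 L/h
dose = 61200 / 6600 = 9.27273 J/L

9.27273 J/L


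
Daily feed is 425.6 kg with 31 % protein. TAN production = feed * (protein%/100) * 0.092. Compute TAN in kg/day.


Protein in feed = 425.6 * 31/100 = 131.936 kg/day
TAN = protein * 0.092 = 131.936 * 0.092 = 12.138112 kg/day

12.138112 kg/day


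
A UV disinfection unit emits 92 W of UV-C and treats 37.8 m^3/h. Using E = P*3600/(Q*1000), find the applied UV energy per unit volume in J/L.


Energy delivered per hour = 92 W * 3600 s = 331200 J/h
Volume treated per hour = 37.8 m^3/h * 1000 = 37800 L/h
dose = 331200 / 37800 = 8.7619 J/L

8.7619 J/L


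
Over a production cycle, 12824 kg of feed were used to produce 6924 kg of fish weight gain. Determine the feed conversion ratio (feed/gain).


FCR = feed consumed / weight gained
FCR = 12824 kg / 6924 kg = 1.85211

1.85211


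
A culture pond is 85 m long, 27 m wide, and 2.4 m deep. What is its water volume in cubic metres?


Base area = L * W = 85 * 27 = 2295 m^2
Volume = area * depth = 2295 * 2.4 = 5508 m^3

5508 m^3


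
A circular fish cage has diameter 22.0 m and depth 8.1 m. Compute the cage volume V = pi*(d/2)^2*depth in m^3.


r = d/2 = 22.0/2 = 11 m
Base area = pi*r^2 = pi*11^2 = 380.13271 m^2
Volume = 380.13271 * 8.1 = 3079.07 m^3

3079.07 m^3


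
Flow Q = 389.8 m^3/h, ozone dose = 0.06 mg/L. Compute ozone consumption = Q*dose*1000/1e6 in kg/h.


O3 demand (mg/h) = Q * dose * 1000 = 389.8 * 0.06 * 1000 = 23388 mg/h
Convert mg to kg: 23388 / 1e6 = 0.023388 kg/h

0.023388 kg/h


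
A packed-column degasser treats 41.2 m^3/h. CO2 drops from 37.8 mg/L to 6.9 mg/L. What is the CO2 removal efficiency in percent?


CO2_out / CO2_in = 6.9 / 37.8 = 0.18253968
Fraction remaining = 0.18253968
efficiency = (1 - 0.18253968) * 100 = 81.746 %

81.746 %


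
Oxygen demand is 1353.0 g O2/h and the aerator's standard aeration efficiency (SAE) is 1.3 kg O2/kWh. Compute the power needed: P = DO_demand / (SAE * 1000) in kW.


SAE in g O2/kWh = 1.3 * 1000 = 1300 g/kWh
P = DO_demand / SAE_g = 1353.0 / 1300 = 1.04077 kW

1.04077 kW


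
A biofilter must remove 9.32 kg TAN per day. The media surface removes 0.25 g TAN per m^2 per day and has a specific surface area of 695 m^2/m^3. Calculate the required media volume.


A = 9.32*1000 / 0.25 = 37280 m^2
V = 37280 / 695 = 53.6403

53.6403 m^3


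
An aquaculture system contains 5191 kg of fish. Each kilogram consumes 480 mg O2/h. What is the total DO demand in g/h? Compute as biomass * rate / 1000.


Total O2 consumption (mg/h) = 5191 kg * 480 mg/(kg*h) = 2491680 mg/h
Convert to g/h: 2491680 / 1000 = 2491.68 g/h

2491.68 g/h


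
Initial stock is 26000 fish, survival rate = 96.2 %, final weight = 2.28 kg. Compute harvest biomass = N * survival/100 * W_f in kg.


Survivors = 26000 * 96.2/100 = 25012 fish
Harvest biomass = survivors * W_f = 25012 * 2.28 = 57027.36 kg

57027.36 kg


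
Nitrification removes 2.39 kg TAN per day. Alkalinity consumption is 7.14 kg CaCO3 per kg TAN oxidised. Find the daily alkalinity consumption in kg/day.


Alkalinity factor: 7.14 kg CaCO3 consumed per kg TAN nitrified
alk = 2.39 kg TAN * 7.14 = 17.0646 kg CaCO3/day

17.0646 kg CaCO3/day


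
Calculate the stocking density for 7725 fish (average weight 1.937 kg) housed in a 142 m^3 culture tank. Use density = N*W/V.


Total biomass = 7725 fish * 1.937 kg = 14963.325 kg
Density = total biomass / volume = 14963.325 / 142 = 105.376 kg/m^3

105.376 kg/m^3


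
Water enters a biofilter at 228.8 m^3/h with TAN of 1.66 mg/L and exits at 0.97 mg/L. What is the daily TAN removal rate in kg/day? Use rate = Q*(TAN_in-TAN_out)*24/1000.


Concentration drop: TAN_in - TAN_out = 1.66 - 0.97 = 0.69 mg/L
Hourly TAN removed = Q * dTAN = 228.8 m^3/h * 0.69 mg/L = 157.872 g/h  (m^3/h * mg/L = g/h)
Daily TAN removed = 157.872 * 24 = 3788.928 g/day
Convert to kg/day: 3788.928 / 1000 = 3.788928 kg/day

3.788928 kg/day


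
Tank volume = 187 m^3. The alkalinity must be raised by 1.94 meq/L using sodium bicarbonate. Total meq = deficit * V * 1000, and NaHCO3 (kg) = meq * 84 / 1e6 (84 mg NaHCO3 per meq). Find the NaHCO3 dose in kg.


Tank volume in L = 187 m^3 * 1000 = 187000 L
Total meq required = 1.94 meq/L * 187000 L = 362780 meq
NaHCO3 mass = 362780 meq * 84 mg/meq / 1e6 = 30.4735 kg

30.4735 kg


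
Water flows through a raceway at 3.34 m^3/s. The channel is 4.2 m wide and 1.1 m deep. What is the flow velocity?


Cross-sectional area = W * d = 4.2 * 1.1 = 4.62 m^2
Velocity = Q / A = 3.34 / 4.62 = 0.722944 m/s

0.722944 m/s


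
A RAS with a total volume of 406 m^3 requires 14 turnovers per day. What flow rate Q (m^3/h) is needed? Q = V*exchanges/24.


Daily recirculation volume = 406 m^3 * 14 = 5684 m^3/day
Flow rate Q = daily volume / 24 h = 5684 / 24 = 236.833 m^3/h

236.833 m^3/h


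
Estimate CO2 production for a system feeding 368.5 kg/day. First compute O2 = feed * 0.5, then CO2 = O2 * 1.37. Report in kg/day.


O2 = 368.5 * 0.5 = 184.25
CO2 = 184.25 * 1.37 = 252.4225

252.4225 kg/day


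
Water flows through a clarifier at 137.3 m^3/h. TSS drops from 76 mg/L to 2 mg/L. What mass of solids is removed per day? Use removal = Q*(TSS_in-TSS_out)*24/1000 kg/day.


Concentration drop: TSS_in - TSS_out = 76 - 2 = 74 mg/L
Hourly solids removed = Q * dTSS = 137.3 m^3/h * 74 mg/L = 10160.2 g/h  (m^3/h * mg/L = g/h)
Daily solids removed = 10160.2 * 24 = 243844.8 g/day
Convert g to kg: 243844.8 / 1000 = 243.8448 kg/day

243.8448 kg/day


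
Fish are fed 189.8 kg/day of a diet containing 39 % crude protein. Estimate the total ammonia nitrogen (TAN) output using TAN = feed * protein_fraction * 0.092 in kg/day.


Protein in feed = 189.8 * 39/100 = 74.022 kg/day
TAN = protein * 0.092 = 74.022 * 0.092 = 6.810024 kg/day

6.810024 kg/day


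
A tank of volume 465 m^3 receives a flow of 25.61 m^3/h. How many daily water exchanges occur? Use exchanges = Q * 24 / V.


Daily flow volume = 25.61 m^3/h * 24 h = 614.64 m^3/day
Exchanges = daily flow / tank volume = 614.64 / 465 = 1.32181 exchanges/day

1.32181 exchanges/day


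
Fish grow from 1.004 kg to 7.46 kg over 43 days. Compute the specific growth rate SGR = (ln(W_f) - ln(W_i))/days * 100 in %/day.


ln(W_f) = ln(7.46) = 2.0095554
ln(W_i) = ln(1.004) = 0.0039920213
ln(W_f) - ln(W_i) = 2.0095554 - 0.0039920213 = 2.0055634
SGR = 2.0055634 / 43 * 100 = 4.6641 %/day

4.6641 %/day


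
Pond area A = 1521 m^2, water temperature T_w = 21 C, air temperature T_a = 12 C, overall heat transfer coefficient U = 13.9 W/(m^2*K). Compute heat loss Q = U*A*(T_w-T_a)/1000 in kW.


Temperature difference dT = 21 - 12 = 9 K
Heat loss (W) = U * A * dT = 13.9 * 1521 * 9 = 190277.1 W
Convert to kW: 190277.1 / 1000 = 190.2771 kW

190.2771 kW


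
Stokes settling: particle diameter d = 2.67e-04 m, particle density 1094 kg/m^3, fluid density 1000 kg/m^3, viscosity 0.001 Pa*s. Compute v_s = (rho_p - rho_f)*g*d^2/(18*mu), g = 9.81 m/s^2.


Density difference: rho_p - rho_f = 1094 - 1000 = 94 kg/m^3
d^2 = (2.67e-04)^2 = 7.1289e-08 m^2
Numerator = (rho_p - rho_f) * g * d^2 = 94 * 9.81 * 7.1289e-08 = 6.5738438e-05
Denominator = 18 * mu = 18 * 0.001 = 0.018
v_s = 6.5738438e-05 / 0.018 = 0.00365214 m/s
Check: Re = rho_f * v_s * d / mu = 1000 * 0.00365214 * 2.67e-04 / 0.001 = 0.975 < 1, so Stokes' law applies.

0.00365214 m/s


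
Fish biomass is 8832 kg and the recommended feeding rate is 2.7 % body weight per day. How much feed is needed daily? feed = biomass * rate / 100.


Feeding rate fraction = 2.7% / 100 = 0.027
Daily feed = 8832 kg * 0.027 = 238.464 kg/day

238.464 kg/day


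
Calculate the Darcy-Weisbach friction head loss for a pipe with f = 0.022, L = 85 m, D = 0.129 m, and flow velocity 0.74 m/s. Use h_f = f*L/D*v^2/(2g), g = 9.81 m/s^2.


v^2 = 0.74^2 = 0.5476 m^2/s^2
L/D = 85/0.129 = 658.91473
h_f = f*(L/D)*v^2/(2g) = 0.022 * 658.91473 * 0.5476 / 19.62 = 0.404591 m

0.404591 m


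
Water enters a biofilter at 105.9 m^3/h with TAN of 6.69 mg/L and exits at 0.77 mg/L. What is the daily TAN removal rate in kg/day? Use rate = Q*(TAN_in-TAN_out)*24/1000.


Concentration drop: TAN_in - TAN_out = 6.69 - 0.77 = 5.92 mg/L
Hourly TAN removed = Q * dTAN = 105.9 m^3/h * 5.92 mg/L = 626.928 g/h  (m^3/h * mg/L = g/h)
Daily TAN removed = 626.928 * 24 = 15046.272 g/day
Convert to kg/day: 15046.272 / 1000 = 15.046272 kg/day

15.046272 kg/day


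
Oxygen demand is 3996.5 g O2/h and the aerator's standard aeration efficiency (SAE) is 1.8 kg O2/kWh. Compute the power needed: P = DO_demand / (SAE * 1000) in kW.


SAE in g O2/kWh = 1.8 * 1000 = 1800 g/kWh
P = DO_demand / SAE_g = 3996.5 / 1800 = 2.22028 kW

2.22028 kW


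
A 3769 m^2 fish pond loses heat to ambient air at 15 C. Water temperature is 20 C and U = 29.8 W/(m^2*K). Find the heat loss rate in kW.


Temperature difference dT = 20 - 15 = 5 K
Heat loss (W) = U * A * dT = 29.8 * 3769 * 5 = 561581 W
Convert to kW: 561581 / 1000 = 561.581 kW

561.581 kW


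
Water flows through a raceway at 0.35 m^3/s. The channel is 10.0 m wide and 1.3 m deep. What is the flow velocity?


Cross-sectional area = W * d = 10.0 * 1.3 = 13 m^2
Velocity = Q / A = 0.35 / 13 = 0.0269231 m/s

0.0269231 m/s
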